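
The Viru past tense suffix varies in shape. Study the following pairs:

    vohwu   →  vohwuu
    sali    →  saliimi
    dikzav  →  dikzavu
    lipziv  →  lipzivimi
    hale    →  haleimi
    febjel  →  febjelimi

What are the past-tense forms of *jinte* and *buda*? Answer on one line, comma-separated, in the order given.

jinteimi, budau

The pattern is front/back vowel harmony: -imi when the last vowel of the stem is a front vowel (*sali*, *lipziv*, *hale*, *febjel*); -u when the last vowel of the stem is a back vowel (*vohwu*, *dikzav*).
Since the last vowel of *jinte* is /e/ (a front vowel), it takes -imi, giving *jinteimi*.
*buda* — last vowel /a/ (a back vowel) → -u → *budau*.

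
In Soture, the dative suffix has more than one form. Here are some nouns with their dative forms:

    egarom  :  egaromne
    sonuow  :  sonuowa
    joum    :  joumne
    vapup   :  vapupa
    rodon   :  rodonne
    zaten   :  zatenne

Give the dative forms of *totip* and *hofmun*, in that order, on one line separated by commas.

The alternation tracks the final consonant of the stem — -ne when the stem ends in a nasal (*egarom*, *joum*, *rodon*, *zaten*); -a when the stem ends in a non-nasal consonant (*sonuow*, *vapup*).
*totip* — final consonant /p/ (non-nasal) → -a → *totipa*.
Since the final consonant of *hofmun* is /n/ (a nasal), it takes -ne, giving *hofmunne*.

totipa, hofmunne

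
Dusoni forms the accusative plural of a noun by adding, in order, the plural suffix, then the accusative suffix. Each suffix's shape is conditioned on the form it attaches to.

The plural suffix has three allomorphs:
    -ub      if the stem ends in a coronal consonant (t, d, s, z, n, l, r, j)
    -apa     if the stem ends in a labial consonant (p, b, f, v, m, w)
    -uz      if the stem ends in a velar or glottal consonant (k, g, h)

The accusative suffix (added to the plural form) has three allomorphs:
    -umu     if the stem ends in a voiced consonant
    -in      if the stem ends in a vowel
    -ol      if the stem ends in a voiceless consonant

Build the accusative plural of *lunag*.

lunaguzumu

*lunag* — final consonant /g/ (velar/glottal) → -uz → *lunaguz*.
Since the final sound of the plural form *lunaguz* is /z/ (a voiced consonant), it takes -umu, giving *lunaguzumu*.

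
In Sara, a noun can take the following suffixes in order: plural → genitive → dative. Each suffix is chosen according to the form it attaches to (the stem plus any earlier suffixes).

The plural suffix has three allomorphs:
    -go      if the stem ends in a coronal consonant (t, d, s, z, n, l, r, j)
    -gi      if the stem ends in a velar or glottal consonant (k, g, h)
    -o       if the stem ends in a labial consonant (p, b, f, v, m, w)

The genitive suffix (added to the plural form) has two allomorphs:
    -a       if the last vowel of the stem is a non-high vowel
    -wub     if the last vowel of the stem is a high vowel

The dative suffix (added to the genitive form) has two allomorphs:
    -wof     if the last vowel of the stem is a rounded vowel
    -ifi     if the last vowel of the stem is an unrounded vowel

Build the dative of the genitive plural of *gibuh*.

gibuhgiwubwof

*gibuh*: final consonant = /h/, velar/glottal → -gi → *gibuhgi*.
The plural form *gibuhgi* — last vowel /i/ (a high vowel) → -wub → *gibuhgiwub*.
The genitive form *gibuhgiwub* — last vowel /u/ (a rounded vowel) → -wof → *gibuhgiwubwof*.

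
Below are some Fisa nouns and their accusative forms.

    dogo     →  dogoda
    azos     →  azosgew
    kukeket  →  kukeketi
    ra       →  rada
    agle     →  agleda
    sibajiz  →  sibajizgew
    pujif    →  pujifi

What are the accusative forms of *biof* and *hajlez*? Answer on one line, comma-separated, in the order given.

The alternation tracks the final sound of the stem — -gew when the stem ends in a sibilant (*azos*, *sibajiz*); -i when the stem ends in a non-sibilant consonant (*kukeket*, *pujif*); -da when the stem ends in a vowel (*dogo*, *ra*, *agle*).
Since the final sound of *biof* is /f/ (a non-sibilant consonant), it takes -i, giving *biofi*.
The final sound of *hajlez* is /z/, which is a sibilant, so the suffix is -gew, giving *hajlezgew*.

biofi, hajlezgew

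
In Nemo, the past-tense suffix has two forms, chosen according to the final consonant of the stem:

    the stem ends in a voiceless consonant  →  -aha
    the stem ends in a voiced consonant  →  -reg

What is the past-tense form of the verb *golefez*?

*golefez* — final consonant /z/ (voiced) → -reg → *golefezreg*.

golefezreg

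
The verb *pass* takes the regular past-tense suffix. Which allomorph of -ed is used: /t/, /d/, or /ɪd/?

The stem *pass* ends in a voiceless consonant other than /t/.
The -ed suffix is realized as /ɪd/ after /t, d/; as /t/ after other voiceless consonants; and as /d/ after other voiced sounds.
So -ed on *pass* is pronounced /t/.

/t/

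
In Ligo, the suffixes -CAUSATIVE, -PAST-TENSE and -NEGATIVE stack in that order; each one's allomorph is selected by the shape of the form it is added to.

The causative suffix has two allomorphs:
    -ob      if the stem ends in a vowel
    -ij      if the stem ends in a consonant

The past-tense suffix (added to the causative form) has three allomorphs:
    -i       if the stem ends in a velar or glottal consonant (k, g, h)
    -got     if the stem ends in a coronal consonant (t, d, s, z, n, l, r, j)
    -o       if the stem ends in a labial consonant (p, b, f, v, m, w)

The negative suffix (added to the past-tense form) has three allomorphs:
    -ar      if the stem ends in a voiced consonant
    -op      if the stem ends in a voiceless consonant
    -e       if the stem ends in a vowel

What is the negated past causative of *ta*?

taoboe

*ta* — final sound /a/ (a vowel) → -ob → *taob*.
Since the final consonant of the causative form *taob* is /b/ (labial), it takes -o, giving *taobo*.
The final sound of the past-tense form *taobo* is /o/, which is a vowel, so the negative suffix is -e, giving *taoboe*.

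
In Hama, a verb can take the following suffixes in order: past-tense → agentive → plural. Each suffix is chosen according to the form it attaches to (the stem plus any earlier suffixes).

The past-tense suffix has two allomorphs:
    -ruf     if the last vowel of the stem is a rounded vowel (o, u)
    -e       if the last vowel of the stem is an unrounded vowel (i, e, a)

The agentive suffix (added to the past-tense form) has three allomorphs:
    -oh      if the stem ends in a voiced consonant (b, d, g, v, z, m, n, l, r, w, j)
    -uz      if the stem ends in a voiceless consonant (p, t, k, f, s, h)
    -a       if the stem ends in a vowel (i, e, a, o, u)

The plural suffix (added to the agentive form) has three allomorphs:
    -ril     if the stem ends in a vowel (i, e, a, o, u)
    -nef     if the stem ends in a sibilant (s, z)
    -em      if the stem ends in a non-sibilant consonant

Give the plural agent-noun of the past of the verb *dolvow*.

*dolvow*: last vowel = /o/, a rounded vowel → -ruf → *dolvowruf*.
The final sound of the past-tense form *dolvowruf* is /f/, which is a voiceless consonant, so the agentive suffix is -uz, giving *dolvowrufuz*.
The agentive form *dolvowrufuz*: final sound = /z/, a sibilant → -nef → *dolvowrufuznef*.

dolvowrufuznef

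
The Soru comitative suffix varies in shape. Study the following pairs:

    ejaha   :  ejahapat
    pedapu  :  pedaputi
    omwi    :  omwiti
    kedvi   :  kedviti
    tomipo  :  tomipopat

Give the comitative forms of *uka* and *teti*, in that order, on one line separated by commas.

ukapat, tetiti

The alternation tracks the last vowel of the stem — -ti when the last vowel of the stem is a high vowel (*pedapu*, *omwi*, *kedvi*); -pat when the last vowel of the stem is a non-high vowel (*ejaha*, *tomipo*).
Since the last vowel of *uka* is /a/ (a non-high vowel), it takes -pat, giving *ukapat*.
*teti*: last vowel = /i/, a high vowel → -ti → *tetiti*.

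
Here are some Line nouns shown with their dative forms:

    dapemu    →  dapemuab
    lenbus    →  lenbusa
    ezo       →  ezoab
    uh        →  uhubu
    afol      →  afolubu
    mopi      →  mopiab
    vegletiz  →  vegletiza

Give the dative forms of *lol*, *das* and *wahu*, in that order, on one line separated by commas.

lolubu, dasa, wahuab

The alternation tracks the final sound of the stem — -a when the stem ends in a sibilant (*lenbus*, *vegletiz*); -ubu when the stem ends in a non-sibilant consonant (*uh*, *afol*); -ab when the stem ends in a vowel (*dapemu*, *ezo*, *mopi*).
*lol*: final sound = /l/, a non-sibilant consonant → -ubu → *lolubu*.
*das* — final sound /s/ (a sibilant) → -a → *dasa*.
The final sound of *wahu* is /u/, which is a vowel, so the suffix is -ab, giving *wahuab*.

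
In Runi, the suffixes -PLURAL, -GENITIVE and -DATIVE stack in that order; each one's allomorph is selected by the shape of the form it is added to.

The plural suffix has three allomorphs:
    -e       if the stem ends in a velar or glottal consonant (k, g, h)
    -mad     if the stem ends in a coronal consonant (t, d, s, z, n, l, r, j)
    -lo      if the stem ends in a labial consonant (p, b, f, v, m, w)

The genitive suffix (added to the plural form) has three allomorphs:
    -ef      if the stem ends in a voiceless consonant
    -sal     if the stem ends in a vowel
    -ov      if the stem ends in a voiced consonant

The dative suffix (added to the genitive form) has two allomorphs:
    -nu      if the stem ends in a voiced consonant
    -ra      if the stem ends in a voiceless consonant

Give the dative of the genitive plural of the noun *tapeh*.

tapehesalnu

The final consonant of *tapeh* is /h/, which is velar/glottal, so the plural suffix is -e, giving *tapehe*.
The plural form *tapehe*: final sound = /e/, a vowel → -sal → *tapehesal*.
The final consonant of the genitive form *tapehesal* is /l/, which is voiced, so the dative suffix is -nu, giving *tapehesalnu*.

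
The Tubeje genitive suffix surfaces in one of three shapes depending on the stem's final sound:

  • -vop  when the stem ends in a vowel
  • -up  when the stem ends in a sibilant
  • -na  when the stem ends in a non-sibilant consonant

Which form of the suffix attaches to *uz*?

-up

*uz* — final sound /z/ (a sibilant) → -up.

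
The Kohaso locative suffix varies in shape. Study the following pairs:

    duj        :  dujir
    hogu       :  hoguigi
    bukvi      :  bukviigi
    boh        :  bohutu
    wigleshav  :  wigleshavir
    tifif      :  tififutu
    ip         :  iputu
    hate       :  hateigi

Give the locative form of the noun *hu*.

huigi

The pattern is voicing of the final sound: -utu when the stem ends in a voiceless consonant (*boh*, *tifif*, *ip*); -ir when the stem ends in a voiced consonant (*duj*, *wigleshav*); -igi when the stem ends in a vowel (*hogu*, *bukvi*, *hate*).
Since the final sound of *hu* is /u/ (a vowel), it takes -igi, giving *huigi*.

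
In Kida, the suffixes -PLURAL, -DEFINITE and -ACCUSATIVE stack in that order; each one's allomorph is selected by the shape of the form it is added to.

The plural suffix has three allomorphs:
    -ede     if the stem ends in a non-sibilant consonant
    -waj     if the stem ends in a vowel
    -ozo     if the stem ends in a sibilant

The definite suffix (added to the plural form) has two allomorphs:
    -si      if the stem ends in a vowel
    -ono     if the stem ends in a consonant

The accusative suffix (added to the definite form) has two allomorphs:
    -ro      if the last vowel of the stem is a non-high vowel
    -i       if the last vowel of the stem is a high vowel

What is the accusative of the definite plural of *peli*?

Since the final sound of *peli* is /i/ (a vowel), it takes -waj, giving *peliwaj*.
The plural form *peliwaj* — final sound /j/ (a consonant) → -ono → *peliwajono*.
Since the last vowel of the definite form *peliwajono* is /o/ (a non-high vowel), it takes -ro, giving *peliwajonoro*.

peliwajonoro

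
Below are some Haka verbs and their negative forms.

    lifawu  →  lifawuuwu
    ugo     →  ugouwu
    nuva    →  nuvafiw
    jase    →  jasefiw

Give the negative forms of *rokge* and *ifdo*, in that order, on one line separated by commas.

rokgefiw, ifdouwu

Looking at the last vowel of each stem: -uwu when the last vowel of the stem is a rounded vowel (*lifawu*, *ugo*); -fiw when the last vowel of the stem is an unrounded vowel (*nuva*, *jase*).
*rokge* — last vowel /e/ (an unrounded vowel) → -fiw → *rokgefiw*.
*ifdo* — last vowel /o/ (a rounded vowel) → -uwu → *ifdouwu*.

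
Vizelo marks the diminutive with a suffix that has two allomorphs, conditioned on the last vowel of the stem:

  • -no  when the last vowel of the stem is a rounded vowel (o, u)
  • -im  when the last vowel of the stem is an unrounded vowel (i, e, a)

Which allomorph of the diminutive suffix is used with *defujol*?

-no

*defujol*: last vowel = /o/, a rounded vowel → -no.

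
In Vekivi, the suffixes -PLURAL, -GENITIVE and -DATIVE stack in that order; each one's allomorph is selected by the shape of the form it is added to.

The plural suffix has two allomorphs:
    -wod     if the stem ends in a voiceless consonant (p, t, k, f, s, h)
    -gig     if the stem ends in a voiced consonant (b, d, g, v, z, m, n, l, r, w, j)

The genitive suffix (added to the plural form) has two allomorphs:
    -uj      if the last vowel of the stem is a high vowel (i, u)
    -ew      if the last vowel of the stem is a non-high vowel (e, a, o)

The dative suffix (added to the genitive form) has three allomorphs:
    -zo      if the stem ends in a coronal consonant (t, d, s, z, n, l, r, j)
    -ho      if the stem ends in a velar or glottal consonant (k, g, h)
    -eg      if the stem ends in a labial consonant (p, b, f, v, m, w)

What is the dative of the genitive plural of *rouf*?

roufwodeweg

Since the final consonant of *rouf* is /f/ (voiceless), it takes -wod, giving *roufwod*.
The plural form *roufwod*: last vowel = /o/, a non-high vowel → -ew → *roufwodew*.
Since the final consonant of the genitive form *roufwodew* is /w/ (labial), it takes -eg, giving *roufwodeweg*.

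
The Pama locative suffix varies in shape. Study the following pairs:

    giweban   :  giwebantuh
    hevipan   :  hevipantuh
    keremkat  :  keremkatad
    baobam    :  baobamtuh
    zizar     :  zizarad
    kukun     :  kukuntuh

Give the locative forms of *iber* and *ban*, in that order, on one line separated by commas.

iberad, bantuh

The alternation tracks the final consonant of the stem — -tuh when the stem ends in a nasal (*giweban*, *hevipan*, *baobam*, *kukun*); -ad when the stem ends in a non-nasal consonant (*keremkat*, *zizar*).
*iber*: final consonant = /r/, non-nasal → -ad → *iberad*.
*ban*: final consonant = /n/, a nasal → -tuh → *bantuh*.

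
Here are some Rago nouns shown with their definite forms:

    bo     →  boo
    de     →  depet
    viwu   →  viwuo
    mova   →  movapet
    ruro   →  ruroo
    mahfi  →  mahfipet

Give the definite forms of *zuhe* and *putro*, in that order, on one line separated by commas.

zuhepet, putroo

The suffix is conditioned by the last vowel: -o when the last vowel of the stem is a rounded vowel (*bo*, *viwu*, *ruro*); -pet when the last vowel of the stem is an unrounded vowel (*de*, *mova*, *mahfi*).
The last vowel of *zuhe* is /e/, which is an unrounded vowel, so the suffix is -pet, giving *zuhepet*.
*putro* — last vowel /o/ (a rounded vowel) → -o → *putroo*.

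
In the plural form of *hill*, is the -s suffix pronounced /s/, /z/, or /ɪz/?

The stem *hill* ends in a voiced non-sibilant sound.
The plural suffix surfaces as /ɪz/ after sibilants, /s/ after other voiceless consonants, and /z/ after other voiced sounds.
So the plural -s on *hill* is pronounced /z/.

/z/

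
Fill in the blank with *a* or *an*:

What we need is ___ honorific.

The indefinite article is chosen by the initial *sound* of the following word, not its spelling.
*honorific* begins with the sound /ɒ/ (silent h) — a vowel sound.
So the article is *an*: What we need is an honorific.

an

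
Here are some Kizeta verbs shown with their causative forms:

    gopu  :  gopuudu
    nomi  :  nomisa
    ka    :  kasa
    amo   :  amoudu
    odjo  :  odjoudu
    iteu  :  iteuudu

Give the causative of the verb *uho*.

uhoudu

The suffix is conditioned by the last vowel: -udu when the last vowel of the stem is a rounded vowel (*gopu*, *amo*, *odjo*, *iteu*); -sa when the last vowel of the stem is an unrounded vowel (*nomi*, *ka*).
Since the last vowel of *uho* is /o/ (a rounded vowel), it takes -udu, giving *uhoudu*.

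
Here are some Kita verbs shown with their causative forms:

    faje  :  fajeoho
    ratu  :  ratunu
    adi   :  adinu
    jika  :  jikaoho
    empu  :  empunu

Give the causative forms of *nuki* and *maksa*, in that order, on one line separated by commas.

nukinu, maksaoho

Looking at the last vowel of each stem: -nu when the last vowel of the stem is a high vowel (*ratu*, *adi*, *empu*); -oho when the last vowel of the stem is a non-high vowel (*faje*, *jika*).
The last vowel of *nuki* is /i/, which is a high vowel, so the suffix is -nu, giving *nukinu*.
The last vowel of *maksa* is /a/, which is a non-high vowel, so the suffix is -oho, giving *maksaoho*.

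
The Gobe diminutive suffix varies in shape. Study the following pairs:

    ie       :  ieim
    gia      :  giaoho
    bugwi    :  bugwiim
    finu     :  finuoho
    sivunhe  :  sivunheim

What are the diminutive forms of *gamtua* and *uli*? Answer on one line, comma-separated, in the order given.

The suffix is conditioned by the last vowel: -im when the last vowel of the stem is a front vowel (*ie*, *bugwi*, *sivunhe*); -oho when the last vowel of the stem is a back vowel (*gia*, *finu*).
The last vowel of *gamtua* is /a/, which is a back vowel, so the suffix is -oho, giving *gamtuaoho*.
The last vowel of *uli* is /i/, which is a front vowel, so the suffix is -im, giving *uliim*.

gamtuaoho, uliim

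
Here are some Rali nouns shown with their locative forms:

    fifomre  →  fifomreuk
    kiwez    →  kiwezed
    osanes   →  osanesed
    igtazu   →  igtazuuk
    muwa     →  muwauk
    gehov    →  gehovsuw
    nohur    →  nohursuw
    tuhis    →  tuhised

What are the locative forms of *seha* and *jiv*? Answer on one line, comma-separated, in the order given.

The suffix is conditioned by the final sound: -ed when the stem ends in a sibilant (*kiwez*, *osanes*, *tuhis*); -suw when the stem ends in a non-sibilant consonant (*gehov*, *nohur*); -uk when the stem ends in a vowel (*fifomre*, *igtazu*, *muwa*).
The final sound of *seha* is /a/, which is a vowel, so the suffix is -uk, giving *sehauk*.
*jiv* — final sound /v/ (a non-sibilant consonant) → -suw → *jivsuw*.

sehauk, jivsuw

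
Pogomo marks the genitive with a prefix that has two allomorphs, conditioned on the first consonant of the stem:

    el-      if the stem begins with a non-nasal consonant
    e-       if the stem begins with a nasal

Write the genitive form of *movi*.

emovi

*movi* — first consonant /m/ (a nasal) → e- → *emovi*.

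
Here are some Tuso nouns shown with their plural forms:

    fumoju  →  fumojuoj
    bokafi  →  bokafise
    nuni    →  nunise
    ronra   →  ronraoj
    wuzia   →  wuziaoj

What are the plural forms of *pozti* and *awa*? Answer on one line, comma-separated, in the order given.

The alternation tracks the last vowel of the stem — -se when the last vowel of the stem is a front vowel (*bokafi*, *nuni*); -oj when the last vowel of the stem is a back vowel (*fumoju*, *ronra*, *wuzia*).
The last vowel of *pozti* is /i/, which is a front vowel, so the suffix is -se, giving *poztise*.
*awa* — last vowel /a/ (a back vowel) → -oj → *awaoj*.

poztise, awaoj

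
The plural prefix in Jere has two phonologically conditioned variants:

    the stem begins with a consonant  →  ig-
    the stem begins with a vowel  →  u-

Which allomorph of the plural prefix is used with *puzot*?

*puzot*: first sound = /p/, a consonant → ig-.

ig-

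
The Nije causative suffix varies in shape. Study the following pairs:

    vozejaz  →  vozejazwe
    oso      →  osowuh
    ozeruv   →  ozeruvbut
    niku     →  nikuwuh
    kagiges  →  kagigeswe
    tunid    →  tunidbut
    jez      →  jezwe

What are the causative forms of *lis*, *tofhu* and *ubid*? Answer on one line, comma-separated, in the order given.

liswe, tofhuwuh, ubidbut

The pattern is sibilance of the final sound: -we when the stem ends in a sibilant (*vozejaz*, *kagiges*, *jez*); -but when the stem ends in a non-sibilant consonant (*ozeruv*, *tunid*); -wuh when the stem ends in a vowel (*oso*, *niku*).
Since the final sound of *lis* is /s/ (a sibilant), it takes -we, giving *liswe*.
*tofhu*: final sound = /u/, a vowel → -wuh → *tofhuwuh*.
The final sound of *ubid* is /d/, which is a non-sibilant consonant, so the suffix is -but, giving *ubidbut*.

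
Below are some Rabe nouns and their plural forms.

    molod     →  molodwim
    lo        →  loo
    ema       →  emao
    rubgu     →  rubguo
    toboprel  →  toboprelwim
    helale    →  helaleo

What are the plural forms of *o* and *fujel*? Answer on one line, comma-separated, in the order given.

The alternation tracks the final sound of the stem — -wim when the stem ends in a consonant (*molod*, *toboprel*); -o when the stem ends in a vowel (*lo*, *ema*, *rubgu*, *helale*).
*o* — final sound /o/ (a vowel) → -o → *oo*.
*fujel*: final sound = /l/, a consonant → -wim → *fujelwim*.

oo, fujelwim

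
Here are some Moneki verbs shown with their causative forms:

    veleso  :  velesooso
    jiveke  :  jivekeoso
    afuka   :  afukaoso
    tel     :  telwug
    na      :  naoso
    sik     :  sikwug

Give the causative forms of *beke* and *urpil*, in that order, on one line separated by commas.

bekeoso, urpilwug

The alternation tracks the final sound of the stem — -wug when the stem ends in a consonant (*tel*, *sik*); -oso when the stem ends in a vowel (*veleso*, *jiveke*, *afuka*, *na*).
Since the final sound of *beke* is /e/ (a vowel), it takes -oso, giving *bekeoso*.
*urpil* — final sound /l/ (a consonant) → -wug → *urpilwug*.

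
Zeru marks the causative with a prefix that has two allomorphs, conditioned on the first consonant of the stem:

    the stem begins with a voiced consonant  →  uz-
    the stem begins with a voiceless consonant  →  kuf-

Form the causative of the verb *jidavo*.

The first consonant of *jidavo* is /j/, which is voiced, so the prefix is uz-, giving *uzjidavo*.

uzjidavo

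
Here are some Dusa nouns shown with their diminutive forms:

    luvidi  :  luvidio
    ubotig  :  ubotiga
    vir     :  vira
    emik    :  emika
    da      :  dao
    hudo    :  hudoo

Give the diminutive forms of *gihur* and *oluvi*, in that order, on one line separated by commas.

The alternation tracks the final sound of the stem — -a when the stem ends in a consonant (*ubotig*, *vir*, *emik*); -o when the stem ends in a vowel (*luvidi*, *da*, *hudo*).
*gihur* — final sound /r/ (a consonant) → -a → *gihura*.
*oluvi*: final sound = /i/, a vowel → -o → *oluvio*.

gihura, oluvio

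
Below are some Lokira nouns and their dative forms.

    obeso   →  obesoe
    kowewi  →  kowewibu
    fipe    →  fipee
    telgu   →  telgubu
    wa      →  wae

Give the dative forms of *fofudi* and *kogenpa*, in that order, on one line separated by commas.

fofudibu, kogenpae

Looking at the last vowel of each stem: -bu when the last vowel of the stem is a high vowel (*kowewi*, *telgu*); -e when the last vowel of the stem is a non-high vowel (*obeso*, *fipe*, *wa*).
Since the last vowel of *fofudi* is /i/ (a high vowel), it takes -bu, giving *fofudibu*.
Since the last vowel of *kogenpa* is /a/ (a non-high vowel), it takes -e, giving *kogenpae*.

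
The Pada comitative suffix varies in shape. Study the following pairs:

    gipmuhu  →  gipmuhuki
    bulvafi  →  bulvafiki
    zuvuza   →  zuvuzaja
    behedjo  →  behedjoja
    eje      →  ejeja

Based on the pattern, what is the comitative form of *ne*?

The suffix is conditioned by the last vowel: -ki when the last vowel of the stem is a high vowel (*gipmuhu*, *bulvafi*); -ja when the last vowel of the stem is a non-high vowel (*zuvuza*, *behedjo*, *eje*).
*ne*: last vowel = /e/, a non-high vowel → -ja → *neja*.

neja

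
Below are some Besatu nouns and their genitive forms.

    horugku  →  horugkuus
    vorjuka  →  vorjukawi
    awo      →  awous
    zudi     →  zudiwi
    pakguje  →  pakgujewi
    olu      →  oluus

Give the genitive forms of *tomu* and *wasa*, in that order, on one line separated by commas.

tomuus, wasawi

The suffix is conditioned by the last vowel: -us when the last vowel of the stem is a rounded vowel (*horugku*, *awo*, *olu*); -wi when the last vowel of the stem is an unrounded vowel (*vorjuka*, *zudi*, *pakguje*).
*tomu*: last vowel = /u/, a rounded vowel → -us → *tomuus*.
The last vowel of *wasa* is /a/, which is an unrounded vowel, so the suffix is -wi, giving *wasawi*.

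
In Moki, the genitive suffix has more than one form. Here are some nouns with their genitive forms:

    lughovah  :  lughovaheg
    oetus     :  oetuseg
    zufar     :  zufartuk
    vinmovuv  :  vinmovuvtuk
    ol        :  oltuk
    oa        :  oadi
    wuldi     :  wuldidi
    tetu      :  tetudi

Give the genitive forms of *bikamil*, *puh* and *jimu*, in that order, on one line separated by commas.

The suffix is conditioned by the final sound: -eg when the stem ends in a voiceless consonant (*lughovah*, *oetus*); -tuk when the stem ends in a voiced consonant (*zufar*, *vinmovuv*, *ol*); -di when the stem ends in a vowel (*oa*, *wuldi*, *tetu*).
*bikamil*: final sound = /l/, a voiced consonant → -tuk → *bikamiltuk*.
*puh* — final sound /h/ (a voiceless consonant) → -eg → *puheg*.
Since the final sound of *jimu* is /u/ (a vowel), it takes -di, giving *jimudi*.

bikamiltuk, puheg, jimudi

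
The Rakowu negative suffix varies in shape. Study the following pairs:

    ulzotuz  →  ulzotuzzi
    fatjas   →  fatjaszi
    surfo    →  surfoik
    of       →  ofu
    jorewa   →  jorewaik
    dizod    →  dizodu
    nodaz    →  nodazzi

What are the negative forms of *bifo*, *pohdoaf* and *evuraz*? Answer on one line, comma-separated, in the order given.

bifoik, pohdoafu, evurazzi

Looking at the final sound of each stem: -zi when the stem ends in a sibilant (*ulzotuz*, *fatjas*, *nodaz*); -u when the stem ends in a non-sibilant consonant (*of*, *dizod*); -ik when the stem ends in a vowel (*surfo*, *jorewa*).
The final sound of *bifo* is /o/, which is a vowel, so the suffix is -ik, giving *bifoik*.
*pohdoaf*: final sound = /f/, a non-sibilant consonant → -u → *pohdoafu*.
Since the final sound of *evuraz* is /z/ (a sibilant), it takes -zi, giving *evurazzi*.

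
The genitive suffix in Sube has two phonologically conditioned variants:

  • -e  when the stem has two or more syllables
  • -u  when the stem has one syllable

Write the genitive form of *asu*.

asue

With 2 syllables, *asu* takes -e → *asue*.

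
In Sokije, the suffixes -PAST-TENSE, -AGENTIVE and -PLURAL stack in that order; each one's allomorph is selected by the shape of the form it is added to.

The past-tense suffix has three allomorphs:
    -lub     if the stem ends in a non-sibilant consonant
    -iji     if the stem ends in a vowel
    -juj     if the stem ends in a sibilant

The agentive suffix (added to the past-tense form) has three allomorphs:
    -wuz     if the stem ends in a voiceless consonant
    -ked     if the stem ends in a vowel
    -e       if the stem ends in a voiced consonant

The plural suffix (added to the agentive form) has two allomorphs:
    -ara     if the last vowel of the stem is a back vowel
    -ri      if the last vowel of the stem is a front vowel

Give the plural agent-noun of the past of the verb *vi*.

viijikedri

*vi* — final sound /i/ (a vowel) → -iji → *viiji*.
The final sound of the past-tense form *viiji* is /i/, which is a vowel, so the agentive suffix is -ked, giving *viijiked*.
The agentive form *viijiked*: last vowel = /e/, a front vowel → -ri → *viijikedri*.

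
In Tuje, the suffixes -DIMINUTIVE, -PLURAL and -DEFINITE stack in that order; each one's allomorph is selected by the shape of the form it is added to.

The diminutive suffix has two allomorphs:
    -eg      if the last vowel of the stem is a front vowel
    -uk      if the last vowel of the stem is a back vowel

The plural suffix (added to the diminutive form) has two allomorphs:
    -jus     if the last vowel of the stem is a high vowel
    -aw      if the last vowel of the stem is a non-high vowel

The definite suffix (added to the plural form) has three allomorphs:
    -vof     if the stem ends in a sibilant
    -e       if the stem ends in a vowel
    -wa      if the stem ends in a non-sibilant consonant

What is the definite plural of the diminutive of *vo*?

voukjusvof

*vo* — last vowel /o/ (a back vowel) → -uk → *vouk*.
The diminutive form *vouk*: last vowel = /u/, a high vowel → -jus → *voukjus*.
The final sound of the plural form *voukjus* is /s/, which is a sibilant, so the definite suffix is -vof, giving *voukjusvof*.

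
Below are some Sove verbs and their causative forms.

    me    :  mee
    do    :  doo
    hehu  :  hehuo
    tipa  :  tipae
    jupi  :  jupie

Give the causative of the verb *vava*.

vavae

The pattern is rounding harmony: -o when the last vowel of the stem is a rounded vowel (*do*, *hehu*); -e when the last vowel of the stem is an unrounded vowel (*me*, *tipa*, *jupi*).
The last vowel of *vava* is /a/, which is an unrounded vowel, so the suffix is -e, giving *vavae*.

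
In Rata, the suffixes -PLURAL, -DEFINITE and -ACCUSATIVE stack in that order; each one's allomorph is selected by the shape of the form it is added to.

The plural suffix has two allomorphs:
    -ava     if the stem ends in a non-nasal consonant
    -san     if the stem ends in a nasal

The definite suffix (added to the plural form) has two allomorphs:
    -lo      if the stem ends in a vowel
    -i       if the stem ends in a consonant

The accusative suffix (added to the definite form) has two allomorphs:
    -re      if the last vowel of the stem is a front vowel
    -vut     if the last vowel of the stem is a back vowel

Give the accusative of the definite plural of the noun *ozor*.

ozoravalovut

Since the final consonant of *ozor* is /r/ (non-nasal), it takes -ava, giving *ozorava*.
The plural form *ozorava*: final sound = /a/, a vowel → -lo → *ozoravalo*.
Since the last vowel of the definite form *ozoravalo* is /o/ (a back vowel), it takes -vut, giving *ozoravalovut*.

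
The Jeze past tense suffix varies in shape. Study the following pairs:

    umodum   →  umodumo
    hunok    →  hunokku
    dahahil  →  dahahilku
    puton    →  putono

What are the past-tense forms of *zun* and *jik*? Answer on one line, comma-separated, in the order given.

zuno, jikku

The alternation tracks the final consonant of the stem — -o when the stem ends in a nasal (*umodum*, *puton*); -ku when the stem ends in a non-nasal consonant (*hunok*, *dahahil*).
*zun*: final consonant = /n/, a nasal → -o → *zuno*.
*jik* — final consonant /k/ (non-nasal) → -ku → *jikku*.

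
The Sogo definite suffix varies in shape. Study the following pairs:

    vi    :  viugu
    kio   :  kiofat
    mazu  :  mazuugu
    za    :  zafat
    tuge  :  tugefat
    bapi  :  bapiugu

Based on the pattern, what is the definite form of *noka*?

nokafat

The alternation tracks the last vowel of the stem — -ugu when the last vowel of the stem is a high vowel (*vi*, *mazu*, *bapi*); -fat when the last vowel of the stem is a non-high vowel (*kio*, *za*, *tuge*).
*noka*: last vowel = /a/, a non-high vowel → -fat → *nokafat*.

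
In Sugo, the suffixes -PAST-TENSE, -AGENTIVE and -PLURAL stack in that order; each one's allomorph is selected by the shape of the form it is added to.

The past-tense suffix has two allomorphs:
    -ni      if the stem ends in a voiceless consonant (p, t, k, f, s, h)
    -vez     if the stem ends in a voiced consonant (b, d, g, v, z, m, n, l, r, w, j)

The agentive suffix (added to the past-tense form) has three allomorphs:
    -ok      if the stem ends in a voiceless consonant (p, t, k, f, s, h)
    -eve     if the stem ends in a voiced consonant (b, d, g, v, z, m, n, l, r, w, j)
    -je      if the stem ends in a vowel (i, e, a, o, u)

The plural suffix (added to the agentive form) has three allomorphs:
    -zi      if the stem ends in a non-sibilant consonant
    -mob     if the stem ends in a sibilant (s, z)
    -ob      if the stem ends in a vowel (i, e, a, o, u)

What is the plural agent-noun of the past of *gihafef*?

gihafefnijeob

*gihafef*: final consonant = /f/, voiceless → -ni → *gihafefni*.
Since the final sound of the past-tense form *gihafefni* is /i/ (a vowel), it takes -je, giving *gihafefnije*.
Since the final sound of the agentive form *gihafefnije* is /e/ (a vowel), it takes -ob, giving *gihafefnijeob*.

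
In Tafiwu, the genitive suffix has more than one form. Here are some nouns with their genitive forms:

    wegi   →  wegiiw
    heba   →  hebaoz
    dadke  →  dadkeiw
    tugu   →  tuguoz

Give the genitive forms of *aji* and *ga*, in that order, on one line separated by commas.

ajiiw, gaoz

The alternation tracks the last vowel of the stem — -iw when the last vowel of the stem is a front vowel (*wegi*, *dadke*); -oz when the last vowel of the stem is a back vowel (*heba*, *tugu*).
*aji* — last vowel /i/ (a front vowel) → -iw → *ajiiw*.
*ga* — last vowel /a/ (a back vowel) → -oz → *gaoz*.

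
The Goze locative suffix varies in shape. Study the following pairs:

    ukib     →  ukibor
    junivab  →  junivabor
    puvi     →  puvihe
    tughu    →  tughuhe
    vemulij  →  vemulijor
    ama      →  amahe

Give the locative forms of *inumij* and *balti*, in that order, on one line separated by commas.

inumijor, baltihe

The alternation tracks the final sound of the stem — -or when the stem ends in a consonant (*ukib*, *junivab*, *vemulij*); -he when the stem ends in a vowel (*puvi*, *tughu*, *ama*).
Since the final sound of *inumij* is /j/ (a consonant), it takes -or, giving *inumijor*.
Since the final sound of *balti* is /i/ (a vowel), it takes -he, giving *baltihe*.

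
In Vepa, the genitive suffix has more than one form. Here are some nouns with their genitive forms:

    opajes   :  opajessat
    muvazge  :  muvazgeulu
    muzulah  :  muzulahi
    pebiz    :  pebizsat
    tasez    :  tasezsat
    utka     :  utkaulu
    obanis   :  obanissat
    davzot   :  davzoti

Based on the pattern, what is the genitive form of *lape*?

The suffix is conditioned by the final sound: -sat when the stem ends in a sibilant (*opajes*, *pebiz*, *tasez*, *obanis*); -i when the stem ends in a non-sibilant consonant (*muzulah*, *davzot*); -ulu when the stem ends in a vowel (*muvazge*, *utka*).
Since the final sound of *lape* is /e/ (a vowel), it takes -ulu, giving *lapeulu*.

lapeulu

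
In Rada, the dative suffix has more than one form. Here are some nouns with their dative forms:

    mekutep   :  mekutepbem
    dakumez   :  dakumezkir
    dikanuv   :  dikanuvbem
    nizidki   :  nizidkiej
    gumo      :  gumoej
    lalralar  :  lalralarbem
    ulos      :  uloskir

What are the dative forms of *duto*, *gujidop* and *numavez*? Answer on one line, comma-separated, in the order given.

The alternation tracks the final sound of the stem — -kir when the stem ends in a sibilant (*dakumez*, *ulos*); -bem when the stem ends in a non-sibilant consonant (*mekutep*, *dikanuv*, *lalralar*); -ej when the stem ends in a vowel (*nizidki*, *gumo*).
*duto* — final sound /o/ (a vowel) → -ej → *dutoej*.
*gujidop* — final sound /p/ (a non-sibilant consonant) → -bem → *gujidopbem*.
Since the final sound of *numavez* is /z/ (a sibilant), it takes -kir, giving *numavezkir*.

dutoej, gujidopbem, numavezkir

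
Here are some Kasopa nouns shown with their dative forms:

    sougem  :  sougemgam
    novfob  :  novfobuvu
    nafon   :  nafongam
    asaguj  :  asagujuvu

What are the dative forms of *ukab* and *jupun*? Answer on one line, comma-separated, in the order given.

The alternation tracks the final consonant of the stem — -gam when the stem ends in a nasal (*sougem*, *nafon*); -uvu when the stem ends in a non-nasal consonant (*novfob*, *asaguj*).
*ukab*: final consonant = /b/, non-nasal → -uvu → *ukabuvu*.
*jupun* — final consonant /n/ (a nasal) → -gam → *jupungam*.

ukabuvu, jupungam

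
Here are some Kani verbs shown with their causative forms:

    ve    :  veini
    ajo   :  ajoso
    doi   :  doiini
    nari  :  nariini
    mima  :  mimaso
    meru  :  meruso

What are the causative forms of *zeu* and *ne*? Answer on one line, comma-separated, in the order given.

The pattern is front/back vowel harmony: -ini when the last vowel of the stem is a front vowel (*ve*, *doi*, *nari*); -so when the last vowel of the stem is a back vowel (*ajo*, *mima*, *meru*).
Since the last vowel of *zeu* is /u/ (a back vowel), it takes -so, giving *zeuso*.
*ne* — last vowel /e/ (a front vowel) → -ini → *neini*.

zeuso, neini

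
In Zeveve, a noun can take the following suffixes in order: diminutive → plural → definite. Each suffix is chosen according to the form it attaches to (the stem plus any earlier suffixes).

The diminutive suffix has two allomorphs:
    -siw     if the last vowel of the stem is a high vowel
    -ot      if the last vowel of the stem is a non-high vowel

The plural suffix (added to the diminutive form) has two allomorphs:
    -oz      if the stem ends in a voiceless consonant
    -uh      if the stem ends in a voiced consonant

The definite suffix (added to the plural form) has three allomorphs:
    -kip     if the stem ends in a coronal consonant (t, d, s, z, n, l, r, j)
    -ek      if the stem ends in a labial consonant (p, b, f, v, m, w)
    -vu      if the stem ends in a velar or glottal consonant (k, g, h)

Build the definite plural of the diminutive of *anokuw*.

The last vowel of *anokuw* is /u/, which is a high vowel, so the diminutive suffix is -siw, giving *anokuwsiw*.
The diminutive form *anokuwsiw*: final consonant = /w/, voiced → -uh → *anokuwsiwuh*.
The plural form *anokuwsiwuh*: final consonant = /h/, velar/glottal → -vu → *anokuwsiwuhvu*.

anokuwsiwuhvu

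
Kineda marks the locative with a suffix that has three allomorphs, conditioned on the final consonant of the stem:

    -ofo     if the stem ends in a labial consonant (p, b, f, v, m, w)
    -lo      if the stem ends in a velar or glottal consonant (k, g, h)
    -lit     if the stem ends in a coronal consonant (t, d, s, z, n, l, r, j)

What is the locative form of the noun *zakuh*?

zakuhlo

*zakuh* — final consonant /h/ (velar/glottal) → -lo → *zakuhlo*.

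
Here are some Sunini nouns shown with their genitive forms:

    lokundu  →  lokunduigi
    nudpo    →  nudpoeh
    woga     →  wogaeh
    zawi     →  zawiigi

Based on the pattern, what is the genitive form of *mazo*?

Looking at the last vowel of each stem: -igi when the last vowel of the stem is a high vowel (*lokundu*, *zawi*); -eh when the last vowel of the stem is a non-high vowel (*nudpo*, *woga*).
Since the last vowel of *mazo* is /o/ (a non-high vowel), it takes -eh, giving *mazoeh*.

mazoeh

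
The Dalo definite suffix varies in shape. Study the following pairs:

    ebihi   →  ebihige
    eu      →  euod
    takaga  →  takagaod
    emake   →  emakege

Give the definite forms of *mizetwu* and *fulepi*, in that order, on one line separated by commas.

The pattern is front/back vowel harmony: -ge when the last vowel of the stem is a front vowel (*ebihi*, *emake*); -od when the last vowel of the stem is a back vowel (*eu*, *takaga*).
Since the last vowel of *mizetwu* is /u/ (a back vowel), it takes -od, giving *mizetwuod*.
*fulepi*: last vowel = /i/, a front vowel → -ge → *fulepige*.

mizetwuod, fulepige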